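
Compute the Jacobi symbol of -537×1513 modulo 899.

1

By multiplicativity, (-537·1513/899) = (-537/899)·(1513/899).
First factor (-537/899):
Reduce the numerator: -537 ≡ 362 (mod 899), so (-537/899) = (362/899).
Factor out 2: 362 = 2·181. Since 899 ≡ 3 (mod 8), (2/899) = -1. Now have -(181/899).
181 ≡ 1 (mod 4), so quadratic reciprocity gives (181/899) = (899/181). Reduce: 899 ≡ 175 (mod 181). Now have -(175/181).
181 ≡ 1 (mod 4), so quadratic reciprocity gives (175/181) = (181/175). Reduce: 181 ≡ 6 (mod 175). Now have -(6/175).
Factor out 2: 6 = 2·3. Since 175 ≡ 7 (mod 8), (2/175) = +1. Now have -(3/175).
Both 3 ≡ 3 and 175 ≡ 3 (mod 4), so reciprocity gives (3/175) = -(175/3). Reduce: 175 ≡ 1 (mod 3). Now have (1/3).
(1/3) = 1. Collecting the sign factors: 1.
Second factor (1513/899):
Reduce the numerator: 1513 ≡ 614 (mod 899), so (1513/899) = (614/899).
Factor out 2: 614 = 2·307. Since 899 ≡ 3 (mod 8), (2/899) = -1. Now have -(307/899).
Both 307 ≡ 3 and 899 ≡ 3 (mod 4), so reciprocity gives (307/899) = -(899/307). Reduce: 899 ≡ 285 (mod 307). Now have (285/307).
285 ≡ 1 (mod 4), so quadratic reciprocity gives (285/307) = (307/285). Reduce: 307 ≡ 22 (mod 285). Now have (22/285).
Factor out 2: 22 = 2·11. Since 285 ≡ 5 (mod 8), (2/285) = -1. Now have -(11/285).
285 ≡ 1 (mod 4), so quadratic reciprocity gives (11/285) = (285/11). Reduce: 285 ≡ 10 (mod 11). Now have -(10/11).
Factor out 2: 10 = 2·5. Since 11 ≡ 3 (mod 8), (2/11) = -1. Now have (5/11).
5 ≡ 1 (mod 4), so quadratic reciprocity gives (5/11) = (11/5). Reduce: 11 ≡ 1 (mod 5). Now have (1/5).
(1/5) = 1. Collecting the sign factors: 1.
Product: (1)·(1) = 1.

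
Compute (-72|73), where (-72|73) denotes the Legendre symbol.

(-72|73)
  = (72|73)    [73 ≡ 1 mod 4 ⇒ (-1|73) = +1]
  = (9|73)    [73 ≡ 1 mod 8 ⇒ (2|73)^3 = +1]
  = (73|9)    [QR: 9 ≡ 1 mod 4, sign kept]
  = (1|9)    [73 ≡ 1 mod 9]
  = 1    [(1|9) = 1]

1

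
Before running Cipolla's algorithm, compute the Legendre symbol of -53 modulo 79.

Pull out -1: (-53/79) = (-1/79)·(53/79). Since 79 ≡ 3 (mod 4), (-1/79) = -1. Now have -(53/79).
53 ≡ 1 (mod 4), so quadratic reciprocity gives (53/79) = (79/53). Reduce: 79 ≡ 26 (mod 53). Now have -(26/53).
Factor out 2: 26 = 2·13. Since 53 ≡ 5 (mod 8), (2/53) = -1. Now have (13/53).
13 ≡ 1 (mod 4), so quadratic reciprocity gives (13/53) = (53/13). Reduce: 53 ≡ 1 (mod 13). Now have (1/13).
(1/13) = 1. Collecting the sign factors: 1.

1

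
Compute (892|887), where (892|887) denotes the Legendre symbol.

-1

(892|887)
  = (5|887)    [892 ≡ 5 mod 887]
  = (887|5)    [QR: 5 ≡ 1 mod 4, sign kept]
  = (2|5)    [887 ≡ 2 mod 5]
  = -(1|5)    [5 ≡ 5 mod 8 ⇒ (2|5) = -1]
  = -1    [(1|5) = 1]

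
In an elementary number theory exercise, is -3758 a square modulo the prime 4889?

Reduce the numerator: -3758 ≡ 1131 (mod 4889), so (-3758|4889) = (1131|4889).
4889 ≡ 1 (mod 4), so quadratic reciprocity gives (1131|4889) = (4889|1131). Reduce: 4889 ≡ 365 (mod 1131). Now have (365|1131).
365 ≡ 1 (mod 4), so quadratic reciprocity gives (365|1131) = (1131|365). Reduce: 1131 ≡ 36 (mod 365). Now have (36|365).
Factor out 2: 36 = 2^2·9. Since 365 ≡ 5 (mod 8), (2|365) = -1, and (2|365)^2 = +1. Now have (9|365).
9 ≡ 1 (mod 4), so quadratic reciprocity gives (9|365) = (365|9). Reduce: 365 ≡ 5 (mod 9). Now have (5|9).
5 ≡ 1 (mod 4), so quadratic reciprocity gives (5|9) = (9|5). Reduce: 9 ≡ 4 (mod 5). Now have (4|5).
Factor out 2: 4 = 2^2. Since 5 ≡ 5 (mod 8), (2|5) = -1, and (2|5)^2 = +1. Now have (1|5).
(1|5) = 1. Collecting the sign factors: 1.
The Legendre symbol is 1, so x^2 ≡ -3758 (mod 4889) has solution.

yes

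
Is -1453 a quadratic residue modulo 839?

Reduce the numerator: -1453 ≡ 225 (mod 839), so (-1453/839) = (225/839).
225 ≡ 1 (mod 4), so quadratic reciprocity gives (225/839) = (839/225). Reduce: 839 ≡ 164 (mod 225). Now have (164/225).
Factor out 2: 164 = 2^2·41. Since 225 ≡ 1 (mod 8), (2/225) = +1, and (2/225)^2 = +1. Now have (41/225).
41 ≡ 1 (mod 4), so quadratic reciprocity gives (41/225) = (225/41). Reduce: 225 ≡ 20 (mod 41). Now have (20/41).
Factor out 2: 20 = 2^2·5. Since 41 ≡ 1 (mod 8), (2/41) = +1, and (2/41)^2 = +1. Now have (5/41).
5 ≡ 1 (mod 4), so quadratic reciprocity gives (5/41) = (41/5). Reduce: 41 ≡ 1 (mod 5). Now have (1/5).
(1/5) = 1. Collecting the sign factors: 1.
The Legendre symbol is 1, so x^2 ≡ -1453 (mod 839) has solution.

yes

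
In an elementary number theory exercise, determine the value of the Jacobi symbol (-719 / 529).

1

(-719 / 529)
  = (339 / 529)    [-719 ≡ 339 mod 529]
  = (529 / 339)    [QR: 529 ≡ 1 mod 4, sign kept]
  = (190 / 339)    [529 ≡ 190 mod 339]
  = -(95 / 339)    [339 ≡ 3 mod 8 ⇒ (2 / 339) = -1]
  = (339 / 95)    [QR: both ≡ 3 mod 4, sign flips]
  = (54 / 95)    [339 ≡ 54 mod 95]
  = (27 / 95)    [95 ≡ 7 mod 8 ⇒ (2 / 95) = +1]
  = -(95 / 27)    [QR: both ≡ 3 mod 4, sign flips]
  = -(14 / 27)    [95 ≡ 14 mod 27]
  = (7 / 27)    [27 ≡ 3 mod 8 ⇒ (2 / 27) = -1]
  = -(27 / 7)    [QR: both ≡ 3 mod 4, sign flips]
  = -(6 / 7)    [27 ≡ 6 mod 7]
  = -(3 / 7)    [7 ≡ 7 mod 8 ⇒ (2 / 7) = +1]
  = (7 / 3)    [QR: both ≡ 3 mod 4, sign flips]
  = (1 / 3)    [7 ≡ 1 mod 3]
  = 1    [(1 / 3) = 1]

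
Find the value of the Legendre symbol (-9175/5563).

Reduce the numerator: -9175 ≡ 1951 (mod 5563), so (-9175/5563) = (1951/5563).
Both 1951 ≡ 3 and 5563 ≡ 3 (mod 4), so reciprocity gives (1951/5563) = -(5563/1951). Reduce: 5563 ≡ 1661 (mod 1951). Now have -(1661/1951).
1661 ≡ 1 (mod 4), so quadratic reciprocity gives (1661/1951) = (1951/1661). Reduce: 1951 ≡ 290 (mod 1661). Now have -(290/1661).
Factor out 2: 290 = 2·145. Since 1661 ≡ 5 (mod 8), (2/1661) = -1. Now have (145/1661).
145 ≡ 1 (mod 4), so quadratic reciprocity gives (145/1661) = (1661/145). Reduce: 1661 ≡ 66 (mod 145). Now have (66/145).
Factor out 2: 66 = 2·33. Since 145 ≡ 1 (mod 8), (2/145) = +1. Now have (33/145).
33 ≡ 1 (mod 4), so quadratic reciprocity gives (33/145) = (145/33). Reduce: 145 ≡ 13 (mod 33). Now have (13/33).
13 ≡ 1 (mod 4), so quadratic reciprocity gives (13/33) = (33/13). Reduce: 33 ≡ 7 (mod 13). Now have (7/13).
13 ≡ 1 (mod 4), so quadratic reciprocity gives (7/13) = (13/7). Reduce: 13 ≡ 6 (mod 7). Now have (6/7).
Factor out 2: 6 = 2·3. Since 7 ≡ 7 (mod 8), (2/7) = +1. Now have (3/7).
Both 3 ≡ 3 and 7 ≡ 3 (mod 4), so reciprocity gives (3/7) = -(7/3). Reduce: 7 ≡ 1 (mod 3). Now have -(1/3).
(1/3) = 1. Collecting the sign factors: -1.

-1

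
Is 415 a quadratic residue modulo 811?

no

(415/811)
  = -(811/415)    [QR: both ≡ 3 mod 4, sign flips]
  = -(396/415)    [811 ≡ 396 mod 415]
  = -(99/415)    [415 ≡ 7 mod 8 ⇒ (2/415)^2 = +1]
  = (415/99)    [QR: both ≡ 3 mod 4, sign flips]
  = (19/99)    [415 ≡ 19 mod 99]
  = -(99/19)    [QR: both ≡ 3 mod 4, sign flips]
  = -(4/19)    [99 ≡ 4 mod 19]
  = -(1/19)    [19 ≡ 3 mod 8 ⇒ (2/19)^2 = +1]
  = -1    [(1/19) = 1]
The Legendre symbol is -1, so x^2 ≡ 415 (mod 811) has no solution.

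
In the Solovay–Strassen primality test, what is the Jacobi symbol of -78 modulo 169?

Pull out -1: (-78/169) = (-1/169)·(78/169). Since 169 ≡ 1 (mod 4), (-1/169) = +1. Now have (78/169).
Factor out 2: 78 = 2·39. Since 169 ≡ 1 (mod 8), (2/169) = +1. Now have (39/169).
169 ≡ 1 (mod 4), so quadratic reciprocity gives (39/169) = (169/39). Reduce: 169 ≡ 13 (mod 39). Now have (13/39).
13 ≡ 1 (mod 4), so quadratic reciprocity gives (13/39) = (39/13). Reduce: 39 ≡ 0 (mod 13). Now have (0/13).
The numerator is now 0 with denominator 13 > 1: the symbol is 0.

0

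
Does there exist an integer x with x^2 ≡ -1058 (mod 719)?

no

Pull out -1: (-1058|719) = (-1|719)·(1058|719). Since 719 ≡ 3 (mod 4), (-1|719) = -1. Now have -(1058|719).
Reduce the numerator: 1058 ≡ 339 (mod 719), so (1058|719) = (339|719).
Both 339 ≡ 3 and 719 ≡ 3 (mod 4), so reciprocity gives (339|719) = -(719|339). Reduce: 719 ≡ 41 (mod 339). Now have (41|339).
41 ≡ 1 (mod 4), so quadratic reciprocity gives (41|339) = (339|41). Reduce: 339 ≡ 11 (mod 41). Now have (11|41).
41 ≡ 1 (mod 4), so quadratic reciprocity gives (11|41) = (41|11). Reduce: 41 ≡ 8 (mod 11). Now have (8|11).
Factor out 2: 8 = 2^3. Since 11 ≡ 3 (mod 8), (2|11) = -1, and (2|11)^3 = -1. Now have -(1|11).
(1|11) = 1. Collecting the sign factors: -1.
The Legendre symbol is -1, so x^2 ≡ -1058 (mod 719) has no solution.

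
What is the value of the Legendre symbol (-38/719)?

1

(-38/719)
  = (681/719)    [-38 ≡ 681 mod 719]
  = (719/681)    [QR: 681 ≡ 1 mod 4, sign kept]
  = (38/681)    [719 ≡ 38 mod 681]
  = (19/681)    [681 ≡ 1 mod 8 ⇒ (2/681) = +1]
  = (681/19)    [QR: 681 ≡ 1 mod 4, sign kept]
  = (16/19)    [681 ≡ 16 mod 19]
  = (1/19)    [19 ≡ 3 mod 8 ⇒ (2/19)^4 = +1]
  = 1    [(1/19) = 1]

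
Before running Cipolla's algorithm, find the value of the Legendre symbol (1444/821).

Reduce the numerator: 1444 ≡ 623 (mod 821), so (1444/821) = (623/821).
821 ≡ 1 (mod 4), so quadratic reciprocity gives (623/821) = (821/623). Reduce: 821 ≡ 198 (mod 623). Now have (198/623).
Factor out 2: 198 = 2·99. Since 623 ≡ 7 (mod 8), (2/623) = +1. Now have (99/623).
Both 99 ≡ 3 and 623 ≡ 3 (mod 4), so reciprocity gives (99/623) = -(623/99). Reduce: 623 ≡ 29 (mod 99). Now have -(29/99).
29 ≡ 1 (mod 4), so quadratic reciprocity gives (29/99) = (99/29). Reduce: 99 ≡ 12 (mod 29). Now have -(12/29).
Factor out 2: 12 = 2^2·3. Since 29 ≡ 5 (mod 8), (2/29) = -1, and (2/29)^2 = +1. Now have -(3/29).
29 ≡ 1 (mod 4), so quadratic reciprocity gives (3/29) = (29/3). Reduce: 29 ≡ 2 (mod 3). Now have -(2/3).
Factor out 2: 2 = 2. Since 3 ≡ 3 (mod 8), (2/3) = -1. Now have (1/3).
(1/3) = 1. Collecting the sign factors: 1.

1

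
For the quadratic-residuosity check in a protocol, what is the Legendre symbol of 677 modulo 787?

-1

(677/787)
  = (787/677)    [QR: 677 ≡ 1 mod 4, sign kept]
  = (110/677)    [787 ≡ 110 mod 677]
  = -(55/677)    [677 ≡ 5 mod 8 ⇒ (2/677) = -1]
  = -(677/55)    [QR: 677 ≡ 1 mod 4, sign kept]
  = -(17/55)    [677 ≡ 17 mod 55]
  = -(55/17)    [QR: 17 ≡ 1 mod 4, sign kept]
  = -(4/17)    [55 ≡ 4 mod 17]
  = -(1/17)    [17 ≡ 1 mod 8 ⇒ (2/17)^2 = +1]
  = -1    [(1/17) = 1]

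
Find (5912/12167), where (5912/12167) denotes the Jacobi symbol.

(5912/12167)
  = (739/12167)    [12167 ≡ 7 mod 8 ⇒ (2/12167)^3 = +1]
  = -(12167/739)    [QR: both ≡ 3 mod 4, sign flips]
  = -(343/739)    [12167 ≡ 343 mod 739]
  = (739/343)    [QR: both ≡ 3 mod 4, sign flips]
  = (53/343)    [739 ≡ 53 mod 343]
  = (343/53)    [QR: 53 ≡ 1 mod 4, sign kept]
  = (25/53)    [343 ≡ 25 mod 53]
  = (53/25)    [QR: 25 ≡ 1 mod 4, sign kept]
  = (3/25)    [53 ≡ 3 mod 25]
  = (25/3)    [QR: 25 ≡ 1 mod 4, sign kept]
  = (1/3)    [25 ≡ 1 mod 3]
  = 1    [(1/3) = 1]

1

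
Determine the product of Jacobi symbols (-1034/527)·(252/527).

By multiplicativity, (-1034·252/527) = (-1034/527)·(252/527).
First factor (-1034/527):
Pull out -1: (-1034/527) = (-1/527)·(1034/527). Since 527 ≡ 3 (mod 4), (-1/527) = -1. Now have -(1034/527).
Reduce the numerator: 1034 ≡ 507 (mod 527), so (1034/527) = (507/527).
Both 507 ≡ 3 and 527 ≡ 3 (mod 4), so reciprocity gives (507/527) = -(527/507). Reduce: 527 ≡ 20 (mod 507). Now have (20/507).
Factor out 2: 20 = 2^2·5. Since 507 ≡ 3 (mod 8), (2/507) = -1, and (2/507)^2 = +1. Now have (5/507).
5 ≡ 1 (mod 4), so quadratic reciprocity gives (5/507) = (507/5). Reduce: 507 ≡ 2 (mod 5). Now have (2/5).
Factor out 2: 2 = 2. Since 5 ≡ 5 (mod 8), (2/5) = -1. Now have -(1/5).
(1/5) = 1. Collecting the sign factors: -1.
Second factor (252/527):
Factor out 2: 252 = 2^2·63. Since 527 ≡ 7 (mod 8), (2/527) = +1, and (2/527)^2 = +1. Now have (63/527).
Both 63 ≡ 3 and 527 ≡ 3 (mod 4), so reciprocity gives (63/527) = -(527/63). Reduce: 527 ≡ 23 (mod 63). Now have -(23/63).
Both 23 ≡ 3 and 63 ≡ 3 (mod 4), so reciprocity gives (23/63) = -(63/23). Reduce: 63 ≡ 17 (mod 23). Now have (17/23).
17 ≡ 1 (mod 4), so quadratic reciprocity gives (17/23) = (23/17). Reduce: 23 ≡ 6 (mod 17). Now have (6/17).
Factor out 2: 6 = 2·3. Since 17 ≡ 1 (mod 8), (2/17) = +1. Now have (3/17).
17 ≡ 1 (mod 4), so quadratic reciprocity gives (3/17) = (17/3). Reduce: 17 ≡ 2 (mod 3). Now have (2/3).
Factor out 2: 2 = 2. Since 3 ≡ 3 (mod 8), (2/3) = -1. Now have -(1/3).
(1/3) = 1. Collecting the sign factors: -1.
Product: (-1)·(-1) = 1.

1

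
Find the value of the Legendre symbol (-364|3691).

(-364|3691)
  = (3327|3691)    [-364 ≡ 3327 mod 3691]
  = -(3691|3327)    [QR: both ≡ 3 mod 4, sign flips]
  = -(364|3327)    [3691 ≡ 364 mod 3327]
  = -(91|3327)    [3327 ≡ 7 mod 8 ⇒ (2|3327)^2 = +1]
  = (3327|91)    [QR: both ≡ 3 mod 4, sign flips]
  = (51|91)    [3327 ≡ 51 mod 91]
  = -(91|51)    [QR: both ≡ 3 mod 4, sign flips]
  = -(40|51)    [91 ≡ 40 mod 51]
  = (5|51)    [51 ≡ 3 mod 8 ⇒ (2|51)^3 = -1]
  = (51|5)    [QR: 5 ≡ 1 mod 4, sign kept]
  = (1|5)    [51 ≡ 1 mod 5]
  = 1    [(1|5) = 1]

1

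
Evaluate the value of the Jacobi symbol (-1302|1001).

0

(-1302|1001)
  = (700|1001)    [-1302 ≡ 700 mod 1001]
  = (175|1001)    [1001 ≡ 1 mod 8 ⇒ (2|1001)^2 = +1]
  = (1001|175)    [QR: 1001 ≡ 1 mod 4, sign kept]
  = (126|175)    [1001 ≡ 126 mod 175]
  = (63|175)    [175 ≡ 7 mod 8 ⇒ (2|175) = +1]
  = -(175|63)    [QR: both ≡ 3 mod 4, sign flips]
  = -(49|63)    [175 ≡ 49 mod 63]
  = -(63|49)    [QR: 49 ≡ 1 mod 4, sign kept]
  = -(14|49)    [63 ≡ 14 mod 49]
  = -(7|49)    [49 ≡ 1 mod 8 ⇒ (2|49) = +1]
  = -(49|7)    [QR: 49 ≡ 1 mod 4, sign kept]
  = -(0|7)    [49 ≡ 0 mod 7]
  = 0    [numerator 0, gcd > 1]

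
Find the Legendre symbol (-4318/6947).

-1

(-4318/6947)
  = (2629/6947)    [-4318 ≡ 2629 mod 6947]
  = (6947/2629)    [QR: 2629 ≡ 1 mod 4, sign kept]
  = (1689/2629)    [6947 ≡ 1689 mod 2629]
  = (2629/1689)    [QR: 1689 ≡ 1 mod 4, sign kept]
  = (940/1689)    [2629 ≡ 940 mod 1689]
  = (235/1689)    [1689 ≡ 1 mod 8 ⇒ (2/1689)^2 = +1]
  = (1689/235)    [QR: 1689 ≡ 1 mod 4, sign kept]
  = (44/235)    [1689 ≡ 44 mod 235]
  = (11/235)    [235 ≡ 3 mod 8 ⇒ (2/235)^2 = +1]
  = -(235/11)    [QR: both ≡ 3 mod 4, sign flips]
  = -(4/11)    [235 ≡ 4 mod 11]
  = -(1/11)    [11 ≡ 3 mod 8 ⇒ (2/11)^2 = +1]
  = -1    [(1/11) = 1]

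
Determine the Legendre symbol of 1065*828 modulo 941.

By multiplicativity, (1065·828|941) = (1065|941)·(828|941).
First factor (1065|941):
Reduce the numerator: 1065 ≡ 124 (mod 941), so (1065|941) = (124|941).
Factor out 2: 124 = 2^2·31. Since 941 ≡ 5 (mod 8), (2|941) = -1, and (2|941)^2 = +1. Now have (31|941).
941 ≡ 1 (mod 4), so quadratic reciprocity gives (31|941) = (941|31). Reduce: 941 ≡ 11 (mod 31). Now have (11|31).
Both 11 ≡ 3 and 31 ≡ 3 (mod 4), so reciprocity gives (11|31) = -(31|11). Reduce: 31 ≡ 9 (mod 11). Now have -(9|11).
9 ≡ 1 (mod 4), so quadratic reciprocity gives (9|11) = (11|9). Reduce: 11 ≡ 2 (mod 9). Now have -(2|9).
Factor out 2: 2 = 2. Since 9 ≡ 1 (mod 8), (2|9) = +1. Now have -(1|9).
(1|9) = 1. Collecting the sign factors: -1.
Second factor (828|941):
Factor out 2: 828 = 2^2·207. Since 941 ≡ 5 (mod 8), (2|941) = -1, and (2|941)^2 = +1. Now have (207|941).
941 ≡ 1 (mod 4), so quadratic reciprocity gives (207|941) = (941|207). Reduce: 941 ≡ 113 (mod 207). Now have (113|207).
113 ≡ 1 (mod 4), so quadratic reciprocity gives (113|207) = (207|113). Reduce: 207 ≡ 94 (mod 113). Now have (94|113).
Factor out 2: 94 = 2·47. Since 113 ≡ 1 (mod 8), (2|113) = +1. Now have (47|113).
113 ≡ 1 (mod 4), so quadratic reciprocity gives (47|113) = (113|47). Reduce: 113 ≡ 19 (mod 47). Now have (19|47).
Both 19 ≡ 3 and 47 ≡ 3 (mod 4), so reciprocity gives (19|47) = -(47|19). Reduce: 47 ≡ 9 (mod 19). Now have -(9|19).
9 ≡ 1 (mod 4), so quadratic reciprocity gives (9|19) = (19|9). Reduce: 19 ≡ 1 (mod 9). Now have -(1|9).
(1|9) = 1. Collecting the sign factors: -1.
Product: (-1)·(-1) = 1.

1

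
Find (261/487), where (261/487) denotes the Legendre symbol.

1

(261/487)
  = (487/261)    [QR: 261 ≡ 1 mod 4, sign kept]
  = (226/261)    [487 ≡ 226 mod 261]
  = -(113/261)    [261 ≡ 5 mod 8 ⇒ (2/261) = -1]
  = -(261/113)    [QR: 113 ≡ 1 mod 4, sign kept]
  = -(35/113)    [261 ≡ 35 mod 113]
  = -(113/35)    [QR: 113 ≡ 1 mod 4, sign kept]
  = -(8/35)    [113 ≡ 8 mod 35]
  = (1/35)    [35 ≡ 3 mod 8 ⇒ (2/35)^3 = -1]
  = 1    [(1/35) = 1]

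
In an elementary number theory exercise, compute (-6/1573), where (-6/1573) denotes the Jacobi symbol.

(-6/1573)
  = (1567/1573)    [-6 ≡ 1567 mod 1573]
  = (1573/1567)    [QR: 1573 ≡ 1 mod 4, sign kept]
  = (6/1567)    [1573 ≡ 6 mod 1567]
  = (3/1567)    [1567 ≡ 7 mod 8 ⇒ (2/1567) = +1]
  = -(1567/3)    [QR: both ≡ 3 mod 4, sign flips]
  = -(1/3)    [1567 ≡ 1 mod 3]
  = -1    [(1/3) = 1]

-1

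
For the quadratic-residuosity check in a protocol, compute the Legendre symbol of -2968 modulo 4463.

Pull out -1: (-2968 / 4463) = (-1 / 4463)·(2968 / 4463). Since 4463 ≡ 3 (mod 4), (-1 / 4463) = -1. Now have -(2968 / 4463).
Factor out 2: 2968 = 2^3·371. Since 4463 ≡ 7 (mod 8), (2 / 4463) = +1, and (2 / 4463)^3 = +1. Now have -(371 / 4463).
Both 371 ≡ 3 and 4463 ≡ 3 (mod 4), so reciprocity gives (371 / 4463) = -(4463 / 371). Reduce: 4463 ≡ 11 (mod 371). Now have (11 / 371).
Both 11 ≡ 3 and 371 ≡ 3 (mod 4), so reciprocity gives (11 / 371) = -(371 / 11). Reduce: 371 ≡ 8 (mod 11). Now have -(8 / 11).
Factor out 2: 8 = 2^3. Since 11 ≡ 3 (mod 8), (2 / 11) = -1, and (2 / 11)^3 = -1. Now have (1 / 11).
(1 / 11) = 1. Collecting the sign factors: 1.

1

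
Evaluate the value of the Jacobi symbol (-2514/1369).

(-2514/1369)
  = (2514/1369)    [1369 ≡ 1 mod 4 ⇒ (-1/1369) = +1]
  = (1145/1369)    [2514 ≡ 1145 mod 1369]
  = (1369/1145)    [QR: 1145 ≡ 1 mod 4, sign kept]
  = (224/1145)    [1369 ≡ 224 mod 1145]
  = (7/1145)    [1145 ≡ 1 mod 8 ⇒ (2/1145)^5 = +1]
  = (1145/7)    [QR: 1145 ≡ 1 mod 4, sign kept]
  = (4/7)    [1145 ≡ 4 mod 7]
  = (1/7)    [7 ≡ 7 mod 8 ⇒ (2/7)^2 = +1]
  = 1    [(1/7) = 1]

1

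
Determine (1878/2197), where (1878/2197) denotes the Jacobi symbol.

-1

(1878/2197)
  = -(939/2197)    [2197 ≡ 5 mod 8 ⇒ (2/2197) = -1]
  = -(2197/939)    [QR: 2197 ≡ 1 mod 4, sign kept]
  = -(319/939)    [2197 ≡ 319 mod 939]
  = (939/319)    [QR: both ≡ 3 mod 4, sign flips]
  = (301/319)    [939 ≡ 301 mod 319]
  = (319/301)    [QR: 301 ≡ 1 mod 4, sign kept]
  = (18/301)    [319 ≡ 18 mod 301]
  = -(9/301)    [301 ≡ 5 mod 8 ⇒ (2/301) = -1]
  = -(301/9)    [QR: 9 ≡ 1 mod 4, sign kept]
  = -(4/9)    [301 ≡ 4 mod 9]
  = -(1/9)    [9 ≡ 1 mod 8 ⇒ (2/9)^2 = +1]
  = -1    [(1/9) = 1]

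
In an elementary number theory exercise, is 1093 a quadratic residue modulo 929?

no

(1093/929)
  = (164/929)    [1093 ≡ 164 mod 929]
  = (41/929)    [929 ≡ 1 mod 8 ⇒ (2/929)^2 = +1]
  = (929/41)    [QR: 41 ≡ 1 mod 4, sign kept]
  = (27/41)    [929 ≡ 27 mod 41]
  = (41/27)    [QR: 41 ≡ 1 mod 4, sign kept]
  = (14/27)    [41 ≡ 14 mod 27]
  = -(7/27)    [27 ≡ 3 mod 8 ⇒ (2/27) = -1]
  = (27/7)    [QR: both ≡ 3 mod 4, sign flips]
  = (6/7)    [27 ≡ 6 mod 7]
  = (3/7)    [7 ≡ 7 mod 8 ⇒ (2/7) = +1]
  = -(7/3)    [QR: both ≡ 3 mod 4, sign flips]
  = -(1/3)    [7 ≡ 1 mod 3]
  = -1    [(1/3) = 1]
(1093/929) = -1, and 929 is prime, so 1093 is not a quadratic residue mod 929.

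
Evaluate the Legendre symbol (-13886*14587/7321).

By multiplicativity, (-13886·14587/7321) = (-13886/7321)·(14587/7321).
First factor (-13886/7321):
Reduce the numerator: -13886 ≡ 756 (mod 7321), so (-13886/7321) = (756/7321).
Factor out 2: 756 = 2^2·189. Since 7321 ≡ 1 (mod 8), (2/7321) = +1, and (2/7321)^2 = +1. Now have (189/7321).
189 ≡ 1 (mod 4), so quadratic reciprocity gives (189/7321) = (7321/189). Reduce: 7321 ≡ 139 (mod 189). Now have (139/189).
189 ≡ 1 (mod 4), so quadratic reciprocity gives (139/189) = (189/139). Reduce: 189 ≡ 50 (mod 139). Now have (50/139).
Factor out 2: 50 = 2·25. Since 139 ≡ 3 (mod 8), (2/139) = -1. Now have -(25/139).
25 ≡ 1 (mod 4), so quadratic reciprocity gives (25/139) = (139/25). Reduce: 139 ≡ 14 (mod 25). Now have -(14/25).
Factor out 2: 14 = 2·7. Since 25 ≡ 1 (mod 8), (2/25) = +1. Now have -(7/25).
25 ≡ 1 (mod 4), so quadratic reciprocity gives (7/25) = (25/7). Reduce: 25 ≡ 4 (mod 7). Now have -(4/7).
Factor out 2: 4 = 2^2. Since 7 ≡ 7 (mod 8), (2/7) = +1, and (2/7)^2 = +1. Now have -(1/7).
(1/7) = 1. Collecting the sign factors: -1.
Second factor (14587/7321):
Reduce the numerator: 14587 ≡ 7266 (mod 7321), so (14587/7321) = (7266/7321).
Factor out 2: 7266 = 2·3633. Since 7321 ≡ 1 (mod 8), (2/7321) = +1. Now have (3633/7321).
3633 ≡ 1 (mod 4), so quadratic reciprocity gives (3633/7321) = (7321/3633). Reduce: 7321 ≡ 55 (mod 3633). Now have (55/3633).
3633 ≡ 1 (mod 4), so quadratic reciprocity gives (55/3633) = (3633/55). Reduce: 3633 ≡ 3 (mod 55). Now have (3/55).
Both 3 ≡ 3 and 55 ≡ 3 (mod 4), so reciprocity gives (3/55) = -(55/3). Reduce: 55 ≡ 1 (mod 3). Now have -(1/3).
(1/3) = 1. Collecting the sign factors: -1.
Product: (-1)·(-1) = 1.

1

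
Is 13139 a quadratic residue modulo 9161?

yes

(13139|9161)
  = (3978|9161)    [13139 ≡ 3978 mod 9161]
  = (1989|9161)    [9161 ≡ 1 mod 8 ⇒ (2|9161) = +1]
  = (9161|1989)    [QR: 1989 ≡ 1 mod 4, sign kept]
  = (1205|1989)    [9161 ≡ 1205 mod 1989]
  = (1989|1205)    [QR: 1205 ≡ 1 mod 4, sign kept]
  = (784|1205)    [1989 ≡ 784 mod 1205]
  = (49|1205)    [1205 ≡ 5 mod 8 ⇒ (2|1205)^4 = +1]
  = (1205|49)    [QR: 49 ≡ 1 mod 4, sign kept]
  = (29|49)    [1205 ≡ 29 mod 49]
  = (49|29)    [QR: 29 ≡ 1 mod 4, sign kept]
  = (20|29)    [49 ≡ 20 mod 29]
  = (5|29)    [29 ≡ 5 mod 8 ⇒ (2|29)^2 = +1]
  = (29|5)    [QR: 5 ≡ 1 mod 4, sign kept]
  = (4|5)    [29 ≡ 4 mod 5]
  = (1|5)    [5 ≡ 5 mod 8 ⇒ (2|5)^2 = +1]
  = 1    [(1|5) = 1]
The Legendre symbol is 1, so x^2 ≡ 13139 (mod 9161) has solution.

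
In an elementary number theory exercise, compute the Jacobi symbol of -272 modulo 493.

0

Pull out -1: (-272/493) = (-1/493)·(272/493). Since 493 ≡ 1 (mod 4), (-1/493) = +1. Now have (272/493).
Factor out 2: 272 = 2^4·17. Since 493 ≡ 5 (mod 8), (2/493) = -1, and (2/493)^4 = +1. Now have (17/493).
17 ≡ 1 (mod 4), so quadratic reciprocity gives (17/493) = (493/17). Reduce: 493 ≡ 0 (mod 17). Now have (0/17).
The numerator is now 0 with denominator 17 > 1: the symbol is 0.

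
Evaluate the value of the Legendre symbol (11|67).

Both 11 ≡ 3 and 67 ≡ 3 (mod 4), so reciprocity gives (11|67) = -(67|11). Reduce: 67 ≡ 1 (mod 11). Now have -(1|11).
(1|11) = 1. Collecting the sign factors: -1.

-1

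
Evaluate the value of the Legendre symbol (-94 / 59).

-1

Reduce the numerator: -94 ≡ 24 (mod 59), so (-94 / 59) = (24 / 59).
Factor out 2: 24 = 2^3·3. Since 59 ≡ 3 (mod 8), (2 / 59) = -1, and (2 / 59)^3 = -1. Now have -(3 / 59).
Both 3 ≡ 3 and 59 ≡ 3 (mod 4), so reciprocity gives (3 / 59) = -(59 / 3). Reduce: 59 ≡ 2 (mod 3). Now have (2 / 3).
Factor out 2: 2 = 2. Since 3 ≡ 3 (mod 8), (2 / 3) = -1. Now have -(1 / 3).
(1 / 3) = 1. Collecting the sign factors: -1.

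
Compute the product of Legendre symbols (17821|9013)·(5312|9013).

1

By multiplicativity, (17821·5312|9013) = (17821|9013)·(5312|9013).
First factor (17821|9013):
(17821|9013)
  = (8808|9013)    [17821 ≡ 8808 mod 9013]
  = -(1101|9013)    [9013 ≡ 5 mod 8 ⇒ (2|9013)^3 = -1]
  = -(9013|1101)    [QR: 1101 ≡ 1 mod 4, sign kept]
  = -(205|1101)    [9013 ≡ 205 mod 1101]
  = -(1101|205)    [QR: 205 ≡ 1 mod 4, sign kept]
  = -(76|205)    [1101 ≡ 76 mod 205]
  = -(19|205)    [205 ≡ 5 mod 8 ⇒ (2|205)^2 = +1]
  = -(205|19)    [QR: 205 ≡ 1 mod 4, sign kept]
  = -(15|19)    [205 ≡ 15 mod 19]
  = (19|15)    [QR: both ≡ 3 mod 4, sign flips]
  = (4|15)    [19 ≡ 4 mod 15]
  = (1|15)    [15 ≡ 7 mod 8 ⇒ (2|15)^2 = +1]
  = 1    [(1|15) = 1]
Second factor (5312|9013):
(5312|9013)
  = (83|9013)    [9013 ≡ 5 mod 8 ⇒ (2|9013)^6 = +1]
  = (9013|83)    [QR: 9013 ≡ 1 mod 4, sign kept]
  = (49|83)    [9013 ≡ 49 mod 83]
  = (83|49)    [QR: 49 ≡ 1 mod 4, sign kept]
  = (34|49)    [83 ≡ 34 mod 49]
  = (17|49)    [49 ≡ 1 mod 8 ⇒ (2|49) = +1]
  = (49|17)    [QR: 17 ≡ 1 mod 4, sign kept]
  = (15|17)    [49 ≡ 15 mod 17]
  = (17|15)    [QR: 17 ≡ 1 mod 4, sign kept]
  = (2|15)    [17 ≡ 2 mod 15]
  = (1|15)    [15 ≡ 7 mod 8 ⇒ (2|15) = +1]
  = 1    [(1|15) = 1]
Product: (1)·(1) = 1.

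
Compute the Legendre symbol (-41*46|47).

-1

By multiplicativity, (-41·46|47) = (-41|47)·(46|47).
First factor (-41|47):
Reduce the numerator: -41 ≡ 6 (mod 47), so (-41|47) = (6|47).
Factor out 2: 6 = 2·3. Since 47 ≡ 7 (mod 8), (2|47) = +1. Now have (3|47).
Both 3 ≡ 3 and 47 ≡ 3 (mod 4), so reciprocity gives (3|47) = -(47|3). Reduce: 47 ≡ 2 (mod 3). Now have -(2|3).
Factor out 2: 2 = 2. Since 3 ≡ 3 (mod 8), (2|3) = -1. Now have (1|3).
(1|3) = 1. Collecting the sign factors: 1.
Second factor (46|47):
Factor out 2: 46 = 2·23. Since 47 ≡ 7 (mod 8), (2|47) = +1. Now have (23|47).
Both 23 ≡ 3 and 47 ≡ 3 (mod 4), so reciprocity gives (23|47) = -(47|23). Reduce: 47 ≡ 1 (mod 23). Now have -(1|23).
(1|23) = 1. Collecting the sign factors: -1.
Product: (1)·(-1) = -1.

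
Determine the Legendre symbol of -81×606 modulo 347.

-1

By multiplicativity, (-81·606 / 347) = (-81 / 347)·(606 / 347).
First factor (-81 / 347):
(-81 / 347)
  = (266 / 347)    [-81 ≡ 266 mod 347]
  = -(133 / 347)    [347 ≡ 3 mod 8 ⇒ (2 / 347) = -1]
  = -(347 / 133)    [QR: 133 ≡ 1 mod 4, sign kept]
  = -(81 / 133)    [347 ≡ 81 mod 133]
  = -(133 / 81)    [QR: 81 ≡ 1 mod 4, sign kept]
  = -(52 / 81)    [133 ≡ 52 mod 81]
  = -(13 / 81)    [81 ≡ 1 mod 8 ⇒ (2 / 81)^2 = +1]
  = -(81 / 13)    [QR: 13 ≡ 1 mod 4, sign kept]
  = -(3 / 13)    [81 ≡ 3 mod 13]
  = -(13 / 3)    [QR: 13 ≡ 1 mod 4, sign kept]
  = -(1 / 3)    [13 ≡ 1 mod 3]
  = -1    [(1 / 3) = 1]
Second factor (606 / 347):
(606 / 347)
  = (259 / 347)    [606 ≡ 259 mod 347]
  = -(347 / 259)    [QR: both ≡ 3 mod 4, sign flips]
  = -(88 / 259)    [347 ≡ 88 mod 259]
  = (11 / 259)    [259 ≡ 3 mod 8 ⇒ (2 / 259)^3 = -1]
  = -(259 / 11)    [QR: both ≡ 3 mod 4, sign flips]
  = -(6 / 11)    [259 ≡ 6 mod 11]
  = (3 / 11)    [11 ≡ 3 mod 8 ⇒ (2 / 11) = -1]
  = -(11 / 3)    [QR: both ≡ 3 mod 4, sign flips]
  = -(2 / 3)    [11 ≡ 2 mod 3]
  = (1 / 3)    [3 ≡ 3 mod 8 ⇒ (2 / 3) = -1]
  = 1    [(1 / 3) = 1]
Product: (-1)·(1) = -1.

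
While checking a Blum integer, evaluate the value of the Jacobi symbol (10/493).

Factor out 2: 10 = 2·5. Since 493 ≡ 5 (mod 8), (2/493) = -1. Now have -(5/493).
5 ≡ 1 (mod 4), so quadratic reciprocity gives (5/493) = (493/5). Reduce: 493 ≡ 3 (mod 5). Now have -(3/5).
5 ≡ 1 (mod 4), so quadratic reciprocity gives (3/5) = (5/3). Reduce: 5 ≡ 2 (mod 3). Now have -(2/3).
Factor out 2: 2 = 2. Since 3 ≡ 3 (mod 8), (2/3) = -1. Now have (1/3).
(1/3) = 1. Collecting the sign factors: 1.

1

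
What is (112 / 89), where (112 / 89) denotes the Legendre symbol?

Reduce the numerator: 112 ≡ 23 (mod 89), so (112 / 89) = (23 / 89).
89 ≡ 1 (mod 4), so quadratic reciprocity gives (23 / 89) = (89 / 23). Reduce: 89 ≡ 20 (mod 23). Now have (20 / 23).
Factor out 2: 20 = 2^2·5. Since 23 ≡ 7 (mod 8), (2 / 23) = +1, and (2 / 23)^2 = +1. Now have (5 / 23).
5 ≡ 1 (mod 4), so quadratic reciprocity gives (5 / 23) = (23 / 5). Reduce: 23 ≡ 3 (mod 5). Now have (3 / 5).
5 ≡ 1 (mod 4), so quadratic reciprocity gives (3 / 5) = (5 / 3). Reduce: 5 ≡ 2 (mod 3). Now have (2 / 3).
Factor out 2: 2 = 2. Since 3 ≡ 3 (mod 8), (2 / 3) = -1. Now have -(1 / 3).
(1 / 3) = 1. Collecting the sign factors: -1.

-1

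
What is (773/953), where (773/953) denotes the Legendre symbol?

(773/953)
  = (953/773)    [QR: 773 ≡ 1 mod 4, sign kept]
  = (180/773)    [953 ≡ 180 mod 773]
  = (45/773)    [773 ≡ 5 mod 8 ⇒ (2/773)^2 = +1]
  = (773/45)    [QR: 45 ≡ 1 mod 4, sign kept]
  = (8/45)    [773 ≡ 8 mod 45]
  = -(1/45)    [45 ≡ 5 mod 8 ⇒ (2/45)^3 = -1]
  = -1    [(1/45) = 1]

-1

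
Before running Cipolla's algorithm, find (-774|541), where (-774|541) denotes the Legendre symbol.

(-774|541)
  = (308|541)    [-774 ≡ 308 mod 541]
  = (77|541)    [541 ≡ 5 mod 8 ⇒ (2|541)^2 = +1]
  = (541|77)    [QR: 77 ≡ 1 mod 4, sign kept]
  = (2|77)    [541 ≡ 2 mod 77]
  = -(1|77)    [77 ≡ 5 mod 8 ⇒ (2|77) = -1]
  = -1    [(1|77) = 1]

-1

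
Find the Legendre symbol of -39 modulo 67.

Reduce the numerator: -39 ≡ 28 (mod 67), so (-39/67) = (28/67).
Factor out 2: 28 = 2^2·7. Since 67 ≡ 3 (mod 8), (2/67) = -1, and (2/67)^2 = +1. Now have (7/67).
Both 7 ≡ 3 and 67 ≡ 3 (mod 4), so reciprocity gives (7/67) = -(67/7). Reduce: 67 ≡ 4 (mod 7). Now have -(4/7).
Factor out 2: 4 = 2^2. Since 7 ≡ 7 (mod 8), (2/7) = +1, and (2/7)^2 = +1. Now have -(1/7).
(1/7) = 1. Collecting the sign factors: -1.

-1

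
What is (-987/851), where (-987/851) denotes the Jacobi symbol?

1

(-987/851)
  = -(987/851)    [851 ≡ 3 mod 4 ⇒ (-1/851) = -1]
  = -(136/851)    [987 ≡ 136 mod 851]
  = (17/851)    [851 ≡ 3 mod 8 ⇒ (2/851)^3 = -1]
  = (851/17)    [QR: 17 ≡ 1 mod 4, sign kept]
  = (1/17)    [851 ≡ 1 mod 17]
  = 1    [(1/17) = 1]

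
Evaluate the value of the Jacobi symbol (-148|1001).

-1

(-148|1001)
  = (853|1001)    [-148 ≡ 853 mod 1001]
  = (1001|853)    [QR: 853 ≡ 1 mod 4, sign kept]
  = (148|853)    [1001 ≡ 148 mod 853]
  = (37|853)    [853 ≡ 5 mod 8 ⇒ (2|853)^2 = +1]
  = (853|37)    [QR: 37 ≡ 1 mod 4, sign kept]
  = (2|37)    [853 ≡ 2 mod 37]
  = -(1|37)    [37 ≡ 5 mod 8 ⇒ (2|37) = -1]
  = -1    [(1|37) = 1]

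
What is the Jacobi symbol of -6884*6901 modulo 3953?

By multiplicativity, (-6884·6901|3953) = (-6884|3953)·(6901|3953).
First factor (-6884|3953):
(-6884|3953)
  = (1022|3953)    [-6884 ≡ 1022 mod 3953]
  = (511|3953)    [3953 ≡ 1 mod 8 ⇒ (2|3953) = +1]
  = (3953|511)    [QR: 3953 ≡ 1 mod 4, sign kept]
  = (376|511)    [3953 ≡ 376 mod 511]
  = (47|511)    [511 ≡ 7 mod 8 ⇒ (2|511)^3 = +1]
  = -(511|47)    [QR: both ≡ 3 mod 4, sign flips]
  = -(41|47)    [511 ≡ 41 mod 47]
  = -(47|41)    [QR: 41 ≡ 1 mod 4, sign kept]
  = -(6|41)    [47 ≡ 6 mod 41]
  = -(3|41)    [41 ≡ 1 mod 8 ⇒ (2|41) = +1]
  = -(41|3)    [QR: 41 ≡ 1 mod 4, sign kept]
  = -(2|3)    [41 ≡ 2 mod 3]
  = (1|3)    [3 ≡ 3 mod 8 ⇒ (2|3) = -1]
  = 1    [(1|3) = 1]
Second factor (6901|3953):
(6901|3953)
  = (2948|3953)    [6901 ≡ 2948 mod 3953]
  = (737|3953)    [3953 ≡ 1 mod 8 ⇒ (2|3953)^2 = +1]
  = (3953|737)    [QR: 737 ≡ 1 mod 4, sign kept]
  = (268|737)    [3953 ≡ 268 mod 737]
  = (67|737)    [737 ≡ 1 mod 8 ⇒ (2|737)^2 = +1]
  = (737|67)    [QR: 737 ≡ 1 mod 4, sign kept]
  = (0|67)    [737 ≡ 0 mod 67]
  = 0    [numerator 0, gcd > 1]
Product: (1)·(0) = 0.

0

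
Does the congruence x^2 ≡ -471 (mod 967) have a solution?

yes

(-471/967)
  = (496/967)    [-471 ≡ 496 mod 967]
  = (31/967)    [967 ≡ 7 mod 8 ⇒ (2/967)^4 = +1]
  = -(967/31)    [QR: both ≡ 3 mod 4, sign flips]
  = -(6/31)    [967 ≡ 6 mod 31]
  = -(3/31)    [31 ≡ 7 mod 8 ⇒ (2/31) = +1]
  = (31/3)    [QR: both ≡ 3 mod 4, sign flips]
  = (1/3)    [31 ≡ 1 mod 3]
  = 1    [(1/3) = 1]
(-471/967) = 1, and 967 is prime, so -471 is a quadratic residue mod 967.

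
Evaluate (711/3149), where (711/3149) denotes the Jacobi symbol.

(711/3149)
  = (3149/711)    [QR: 3149 ≡ 1 mod 4, sign kept]
  = (305/711)    [3149 ≡ 305 mod 711]
  = (711/305)    [QR: 305 ≡ 1 mod 4, sign kept]
  = (101/305)    [711 ≡ 101 mod 305]
  = (305/101)    [QR: 101 ≡ 1 mod 4, sign kept]
  = (2/101)    [305 ≡ 2 mod 101]
  = -(1/101)    [101 ≡ 5 mod 8 ⇒ (2/101) = -1]
  = -1    [(1/101) = 1]

-1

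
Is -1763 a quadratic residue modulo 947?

Pull out -1: (-1763/947) = (-1/947)·(1763/947). Since 947 ≡ 3 (mod 4), (-1/947) = -1. Now have -(1763/947).
Reduce the numerator: 1763 ≡ 816 (mod 947), so (1763/947) = (816/947).
Factor out 2: 816 = 2^4·51. Since 947 ≡ 3 (mod 8), (2/947) = -1, and (2/947)^4 = +1. Now have -(51/947).
Both 51 ≡ 3 and 947 ≡ 3 (mod 4), so reciprocity gives (51/947) = -(947/51). Reduce: 947 ≡ 29 (mod 51). Now have (29/51).
29 ≡ 1 (mod 4), so quadratic reciprocity gives (29/51) = (51/29). Reduce: 51 ≡ 22 (mod 29). Now have (22/29).
Factor out 2: 22 = 2·11. Since 29 ≡ 5 (mod 8), (2/29) = -1. Now have -(11/29).
29 ≡ 1 (mod 4), so quadratic reciprocity gives (11/29) = (29/11). Reduce: 29 ≡ 7 (mod 11). Now have -(7/11).
Both 7 ≡ 3 and 11 ≡ 3 (mod 4), so reciprocity gives (7/11) = -(11/7). Reduce: 11 ≡ 4 (mod 7). Now have (4/7).
Factor out 2: 4 = 2^2. Since 7 ≡ 7 (mod 8), (2/7) = +1, and (2/7)^2 = +1. Now have (1/7).
(1/7) = 1. Collecting the sign factors: 1.
The Legendre symbol is 1, so x^2 ≡ -1763 (mod 947) has solution.

yes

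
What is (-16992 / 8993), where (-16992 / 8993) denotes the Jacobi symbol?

(-16992 / 8993)
  = (994 / 8993)    [-16992 ≡ 994 mod 8993]
  = (497 / 8993)    [8993 ≡ 1 mod 8 ⇒ (2 / 8993) = +1]
  = (8993 / 497)    [QR: 497 ≡ 1 mod 4, sign kept]
  = (47 / 497)    [8993 ≡ 47 mod 497]
  = (497 / 47)    [QR: 497 ≡ 1 mod 4, sign kept]
  = (27 / 47)    [497 ≡ 27 mod 47]
  = -(47 / 27)    [QR: both ≡ 3 mod 4, sign flips]
  = -(20 / 27)    [47 ≡ 20 mod 27]
  = -(5 / 27)    [27 ≡ 3 mod 8 ⇒ (2 / 27)^2 = +1]
  = -(27 / 5)    [QR: 5 ≡ 1 mod 4, sign kept]
  = -(2 / 5)    [27 ≡ 2 mod 5]
  = (1 / 5)    [5 ≡ 5 mod 8 ⇒ (2 / 5) = -1]
  = 1    [(1 / 5) = 1]

1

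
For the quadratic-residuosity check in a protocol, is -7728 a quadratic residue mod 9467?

no

(-7728/9467)
  = -(7728/9467)    [9467 ≡ 3 mod 4 ⇒ (-1/9467) = -1]
  = -(483/9467)    [9467 ≡ 3 mod 8 ⇒ (2/9467)^4 = +1]
  = (9467/483)    [QR: both ≡ 3 mod 4, sign flips]
  = (290/483)    [9467 ≡ 290 mod 483]
  = -(145/483)    [483 ≡ 3 mod 8 ⇒ (2/483) = -1]
  = -(483/145)    [QR: 145 ≡ 1 mod 4, sign kept]
  = -(48/145)    [483 ≡ 48 mod 145]
  = -(3/145)    [145 ≡ 1 mod 8 ⇒ (2/145)^4 = +1]
  = -(145/3)    [QR: 145 ≡ 1 mod 4, sign kept]
  = -(1/3)    [145 ≡ 1 mod 3]
  = -1    [(1/3) = 1]
The Legendre symbol is -1, so x^2 ≡ -7728 (mod 9467) has no solution.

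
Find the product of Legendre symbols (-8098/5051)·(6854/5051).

1

By multiplicativity, (-8098·6854/5051) = (-8098/5051)·(6854/5051).
First factor (-8098/5051):
Reduce the numerator: -8098 ≡ 2004 (mod 5051), so (-8098/5051) = (2004/5051).
Factor out 2: 2004 = 2^2·501. Since 5051 ≡ 3 (mod 8), (2/5051) = -1, and (2/5051)^2 = +1. Now have (501/5051).
501 ≡ 1 (mod 4), so quadratic reciprocity gives (501/5051) = (5051/501). Reduce: 5051 ≡ 41 (mod 501). Now have (41/501).
41 ≡ 1 (mod 4), so quadratic reciprocity gives (41/501) = (501/41). Reduce: 501 ≡ 9 (mod 41). Now have (9/41).
9 ≡ 1 (mod 4), so quadratic reciprocity gives (9/41) = (41/9). Reduce: 41 ≡ 5 (mod 9). Now have (5/9).
5 ≡ 1 (mod 4), so quadratic reciprocity gives (5/9) = (9/5). Reduce: 9 ≡ 4 (mod 5). Now have (4/5).
Factor out 2: 4 = 2^2. Since 5 ≡ 5 (mod 8), (2/5) = -1, and (2/5)^2 = +1. Now have (1/5).
(1/5) = 1. Collecting the sign factors: 1.
Second factor (6854/5051):
Reduce the numerator: 6854 ≡ 1803 (mod 5051), so (6854/5051) = (1803/5051).
Both 1803 ≡ 3 and 5051 ≡ 3 (mod 4), so reciprocity gives (1803/5051) = -(5051/1803). Reduce: 5051 ≡ 1445 (mod 1803). Now have -(1445/1803).
1445 ≡ 1 (mod 4), so quadratic reciprocity gives (1445/1803) = (1803/1445). Reduce: 1803 ≡ 358 (mod 1445). Now have -(358/1445).
Factor out 2: 358 = 2·179. Since 1445 ≡ 5 (mod 8), (2/1445) = -1. Now have (179/1445).
1445 ≡ 1 (mod 4), so quadratic reciprocity gives (179/1445) = (1445/179). Reduce: 1445 ≡ 13 (mod 179). Now have (13/179).
13 ≡ 1 (mod 4), so quadratic reciprocity gives (13/179) = (179/13). Reduce: 179 ≡ 10 (mod 13). Now have (10/13).
Factor out 2: 10 = 2·5. Since 13 ≡ 5 (mod 8), (2/13) = -1. Now have -(5/13).
5 ≡ 1 (mod 4), so quadratic reciprocity gives (5/13) = (13/5). Reduce: 13 ≡ 3 (mod 5). Now have -(3/5).
5 ≡ 1 (mod 4), so quadratic reciprocity gives (3/5) = (5/3). Reduce: 5 ≡ 2 (mod 3). Now have -(2/3).
Factor out 2: 2 = 2. Since 3 ≡ 3 (mod 8), (2/3) = -1. Now have (1/3).
(1/3) = 1. Collecting the sign factors: 1.
Product: (1)·(1) = 1.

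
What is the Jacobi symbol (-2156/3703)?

Reduce the numerator: -2156 ≡ 1547 (mod 3703), so (-2156/3703) = (1547/3703).
Both 1547 ≡ 3 and 3703 ≡ 3 (mod 4), so reciprocity gives (1547/3703) = -(3703/1547). Reduce: 3703 ≡ 609 (mod 1547). Now have -(609/1547).
609 ≡ 1 (mod 4), so quadratic reciprocity gives (609/1547) = (1547/609). Reduce: 1547 ≡ 329 (mod 609). Now have -(329/609).
329 ≡ 1 (mod 4), so quadratic reciprocity gives (329/609) = (609/329). Reduce: 609 ≡ 280 (mod 329). Now have -(280/329).
Factor out 2: 280 = 2^3·35. Since 329 ≡ 1 (mod 8), (2/329) = +1, and (2/329)^3 = +1. Now have -(35/329).
329 ≡ 1 (mod 4), so quadratic reciprocity gives (35/329) = (329/35). Reduce: 329 ≡ 14 (mod 35). Now have -(14/35).
Factor out 2: 14 = 2·7. Since 35 ≡ 3 (mod 8), (2/35) = -1. Now have (7/35).
Both 7 ≡ 3 and 35 ≡ 3 (mod 4), so reciprocity gives (7/35) = -(35/7). Reduce: 35 ≡ 0 (mod 7). Now have -(0/7).
The numerator is now 0 with denominator 7 > 1: the symbol is 0.

0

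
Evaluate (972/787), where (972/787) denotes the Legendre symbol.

-1

Reduce the numerator: 972 ≡ 185 (mod 787), so (972/787) = (185/787).
185 ≡ 1 (mod 4), so quadratic reciprocity gives (185/787) = (787/185). Reduce: 787 ≡ 47 (mod 185). Now have (47/185).
185 ≡ 1 (mod 4), so quadratic reciprocity gives (47/185) = (185/47). Reduce: 185 ≡ 44 (mod 47). Now have (44/47).
Factor out 2: 44 = 2^2·11. Since 47 ≡ 7 (mod 8), (2/47) = +1, and (2/47)^2 = +1. Now have (11/47).
Both 11 ≡ 3 and 47 ≡ 3 (mod 4), so reciprocity gives (11/47) = -(47/11). Reduce: 47 ≡ 3 (mod 11). Now have -(3/11).
Both 3 ≡ 3 and 11 ≡ 3 (mod 4), so reciprocity gives (3/11) = -(11/3). Reduce: 11 ≡ 2 (mod 3). Now have (2/3).
Factor out 2: 2 = 2. Since 3 ≡ 3 (mod 8), (2/3) = -1. Now have -(1/3).
(1/3) = 1. Collecting the sign factors: -1.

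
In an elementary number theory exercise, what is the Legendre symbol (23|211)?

Both 23 ≡ 3 and 211 ≡ 3 (mod 4), so reciprocity gives (23|211) = -(211|23). Reduce: 211 ≡ 4 (mod 23). Now have -(4|23).
Factor out 2: 4 = 2^2. Since 23 ≡ 7 (mod 8), (2|23) = +1, and (2|23)^2 = +1. Now have -(1|23).
(1|23) = 1. Collecting the sign factors: -1.

-1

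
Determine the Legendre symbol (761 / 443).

(761 / 443)
  = (318 / 443)    [761 ≡ 318 mod 443]
  = -(159 / 443)    [443 ≡ 3 mod 8 ⇒ (2 / 443) = -1]
  = (443 / 159)    [QR: both ≡ 3 mod 4, sign flips]
  = (125 / 159)    [443 ≡ 125 mod 159]
  = (159 / 125)    [QR: 125 ≡ 1 mod 4, sign kept]
  = (34 / 125)    [159 ≡ 34 mod 125]
  = -(17 / 125)    [125 ≡ 5 mod 8 ⇒ (2 / 125) = -1]
  = -(125 / 17)    [QR: 17 ≡ 1 mod 4, sign kept]
  = -(6 / 17)    [125 ≡ 6 mod 17]
  = -(3 / 17)    [17 ≡ 1 mod 8 ⇒ (2 / 17) = +1]
  = -(17 / 3)    [QR: 17 ≡ 1 mod 4, sign kept]
  = -(2 / 3)    [17 ≡ 2 mod 3]
  = (1 / 3)    [3 ≡ 3 mod 8 ⇒ (2 / 3) = -1]
  = 1    [(1 / 3) = 1]

1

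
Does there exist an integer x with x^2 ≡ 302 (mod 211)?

Reduce the numerator: 302 ≡ 91 (mod 211), so (302/211) = (91/211).
Both 91 ≡ 3 and 211 ≡ 3 (mod 4), so reciprocity gives (91/211) = -(211/91). Reduce: 211 ≡ 29 (mod 91). Now have -(29/91).
29 ≡ 1 (mod 4), so quadratic reciprocity gives (29/91) = (91/29). Reduce: 91 ≡ 4 (mod 29). Now have -(4/29).
Factor out 2: 4 = 2^2. Since 29 ≡ 5 (mod 8), (2/29) = -1, and (2/29)^2 = +1. Now have -(1/29).
(1/29) = 1. Collecting the sign factors: -1.
The Legendre symbol is -1, so x^2 ≡ 302 (mod 211) has no solution.

no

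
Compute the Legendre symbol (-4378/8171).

Pull out -1: (-4378/8171) = (-1/8171)·(4378/8171). Since 8171 ≡ 3 (mod 4), (-1/8171) = -1. Now have -(4378/8171).
Factor out 2: 4378 = 2·2189. Since 8171 ≡ 3 (mod 8), (2/8171) = -1. Now have (2189/8171).
2189 ≡ 1 (mod 4), so quadratic reciprocity gives (2189/8171) = (8171/2189). Reduce: 8171 ≡ 1604 (mod 2189). Now have (1604/2189).
Factor out 2: 1604 = 2^2·401. Since 2189 ≡ 5 (mod 8), (2/2189) = -1, and (2/2189)^2 = +1. Now have (401/2189).
401 ≡ 1 (mod 4), so quadratic reciprocity gives (401/2189) = (2189/401). Reduce: 2189 ≡ 184 (mod 401). Now have (184/401).
Factor out 2: 184 = 2^3·23. Since 401 ≡ 1 (mod 8), (2/401) = +1, and (2/401)^3 = +1. Now have (23/401).
401 ≡ 1 (mod 4), so quadratic reciprocity gives (23/401) = (401/23). Reduce: 401 ≡ 10 (mod 23). Now have (10/23).
Factor out 2: 10 = 2·5. Since 23 ≡ 7 (mod 8), (2/23) = +1. Now have (5/23).
5 ≡ 1 (mod 4), so quadratic reciprocity gives (5/23) = (23/5). Reduce: 23 ≡ 3 (mod 5). Now have (3/5).
5 ≡ 1 (mod 4), so quadratic reciprocity gives (3/5) = (5/3). Reduce: 5 ≡ 2 (mod 3). Now have (2/3).
Factor out 2: 2 = 2. Since 3 ≡ 3 (mod 8), (2/3) = -1. Now have -(1/3).
(1/3) = 1. Collecting the sign factors: -1.

-1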